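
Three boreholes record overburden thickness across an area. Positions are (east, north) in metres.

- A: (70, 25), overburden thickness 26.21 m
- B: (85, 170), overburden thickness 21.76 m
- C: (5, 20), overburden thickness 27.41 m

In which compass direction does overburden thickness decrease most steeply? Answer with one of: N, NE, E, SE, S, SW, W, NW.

NE

With d = a·x + b·y + c and A as origin, the differences give:
  15·a + 145·b = -4.45
  (-65)·a + (-5)·b = +1.20
Eliminate b (×(-5) and ×145, subtract): 9350·a = -151.750 → a = ∂d/∂x = -0.01623
Back-substitute: b = ∂d/∂y = -0.02901.
Steepest decrease is along −∇f = (+0.01623 E, +0.02901 N) → northeast.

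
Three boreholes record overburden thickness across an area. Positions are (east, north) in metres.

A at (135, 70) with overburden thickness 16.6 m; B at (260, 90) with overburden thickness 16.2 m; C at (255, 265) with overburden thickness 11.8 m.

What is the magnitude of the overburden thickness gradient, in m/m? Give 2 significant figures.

0.025 m/m

Three-point gradient (reference A): Δ to B = (125, 20, -0.4), Δ to C = (120, 195, -4.8).
∂d/∂x = +0.0008191, ∂d/∂y = -0.02512 (det = 21975).
|∇f| = √(0.0008191² + -0.02512²) = 0.02513 m/m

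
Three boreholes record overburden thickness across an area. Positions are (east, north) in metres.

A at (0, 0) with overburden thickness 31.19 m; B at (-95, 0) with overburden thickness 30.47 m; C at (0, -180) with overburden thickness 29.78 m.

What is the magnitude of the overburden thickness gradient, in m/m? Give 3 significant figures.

∂d/∂x = (30.47 − 31.19) / (-95 − 0) = +0.007579
∂d/∂y = (29.78 − 31.19) / (-180 − 0) = +0.007833
|∇f| = √(0.007579² + 0.007833²) = 0.0109 m/m

0.0109 m/m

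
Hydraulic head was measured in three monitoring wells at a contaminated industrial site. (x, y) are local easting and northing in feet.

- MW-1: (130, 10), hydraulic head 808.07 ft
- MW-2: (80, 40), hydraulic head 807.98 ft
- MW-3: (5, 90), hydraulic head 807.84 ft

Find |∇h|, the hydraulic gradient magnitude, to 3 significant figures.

Three-point gradient (reference MW-1): Δ to MW-2 = (-50, 30, -0.09), Δ to MW-3 = (-125, 80, -0.23).
∂h/∂x = +0.001200, ∂h/∂y = -0.0010000 (det = -250).
|∇h| = √(0.001200² + -0.0010000²) = 0.001562

0.00156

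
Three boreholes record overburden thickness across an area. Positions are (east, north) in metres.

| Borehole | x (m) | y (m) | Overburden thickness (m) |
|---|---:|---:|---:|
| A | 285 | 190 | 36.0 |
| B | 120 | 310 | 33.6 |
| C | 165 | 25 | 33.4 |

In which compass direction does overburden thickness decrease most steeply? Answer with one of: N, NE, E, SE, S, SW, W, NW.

Taking A as reference: B−A = (-165, 120, -2.4); C−A = (-120, -165, -2.6).
Determinant of the coordinate differences = (-165)·(-165) − (-120)·120 = 41625.
∂d/∂x = [(-2.4)·(-165) − (-2.6)·120] / 41625 = +0.01701
∂d/∂y = [(-165)·(-2.6) − (-120)·(-2.4)] / 41625 = +0.003387
Steepest decrease is along −∇f = (-0.01701 E, -0.003387 N) → west.

W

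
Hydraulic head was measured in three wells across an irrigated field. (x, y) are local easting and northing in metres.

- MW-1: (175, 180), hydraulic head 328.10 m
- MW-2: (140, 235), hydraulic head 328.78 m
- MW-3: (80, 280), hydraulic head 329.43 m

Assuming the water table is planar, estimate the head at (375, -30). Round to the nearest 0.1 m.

Three-point gradient (reference MW-1): Δ to MW-2 = (-35, 55, +0.68), Δ to MW-3 = (-95, 100, +1.33).
∂h/∂x = -0.002986, ∂h/∂y = +0.01046 (det = 1725).
h(375, -30) = 328.10 + (-0.002986)·(200) + (+0.01046)·(-210) = 328.10 -0.597 -2.197 = 325.306 m.

325.3 m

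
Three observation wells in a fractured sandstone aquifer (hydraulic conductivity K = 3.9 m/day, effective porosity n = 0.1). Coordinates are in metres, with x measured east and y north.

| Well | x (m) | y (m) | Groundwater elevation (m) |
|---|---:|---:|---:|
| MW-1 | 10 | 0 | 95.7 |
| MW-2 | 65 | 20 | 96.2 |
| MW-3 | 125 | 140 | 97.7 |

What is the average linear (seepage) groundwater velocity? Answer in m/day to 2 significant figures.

0.44 m/day

Differences from MW-1: to MW-2 (Δx, Δy, Δh) = (55, 20, +0.5); to MW-3 = (115, 140, +2.0).
Solve a·Δx + b·Δy = Δh: det = 55·140 − 115·20 = 5400.
∂h/∂x = [(+0.5)·140 − (+2.0)·20] / 5400 = +0.005556
∂h/∂y = [55·(+2.0) − 115·(+0.5)] / 5400 = +0.009722
|∇h| = √(0.005556² + 0.009722²) = 0.0112
Seepage velocity v = K·i/n = 3.9 × 0.0112 / 0.1 = 0.4368 m/day.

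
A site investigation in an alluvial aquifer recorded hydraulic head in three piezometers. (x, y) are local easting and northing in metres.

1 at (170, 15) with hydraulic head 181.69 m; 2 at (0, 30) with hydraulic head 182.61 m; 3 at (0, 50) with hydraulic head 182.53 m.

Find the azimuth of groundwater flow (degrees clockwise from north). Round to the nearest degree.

Taking 1 as reference: 2−1 = (-170, 15, +0.92); 3−1 = (-170, 35, +0.84).
Solve a·Δx + b·Δy = Δh: det = (-170)·35 − (-170)·15 = -3400.
∂h/∂x = [(+0.92)·35 − (+0.84)·15] / -3400 = -0.005765
∂h/∂y = [(-170)·(+0.84) − (-170)·(+0.92)] / -3400 = -0.004000
Flow direction (−∇h) has components (+0.005765 E, +0.004000 N).
Azimuth = atan2(E, N) = atan2(+0.005765, +0.004000) = 55.2° ≈ 055°.

055°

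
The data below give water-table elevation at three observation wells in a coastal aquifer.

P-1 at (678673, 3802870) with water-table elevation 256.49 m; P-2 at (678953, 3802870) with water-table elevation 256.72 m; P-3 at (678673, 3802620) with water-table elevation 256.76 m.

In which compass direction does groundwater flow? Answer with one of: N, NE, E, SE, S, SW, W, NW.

∂h/∂x = (256.72 − 256.49) / (678953 − 678673) = +0.0008214
∂h/∂y = (256.76 − 256.49) / (3802620 − 3802870) = -0.001080
Flow = −∇h = (-0.0008214 east, +0.001080 north), which points northwest.

NW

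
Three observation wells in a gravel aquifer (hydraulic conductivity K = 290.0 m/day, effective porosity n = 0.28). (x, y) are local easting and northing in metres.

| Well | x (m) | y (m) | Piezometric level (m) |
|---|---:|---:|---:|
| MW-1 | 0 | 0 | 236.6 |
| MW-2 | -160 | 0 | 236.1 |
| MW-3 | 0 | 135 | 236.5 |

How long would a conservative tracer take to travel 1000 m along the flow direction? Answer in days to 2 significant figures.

300 days

∂h/∂x = (236.1 − 236.6) / (-160 − 0) = +0.003125
∂h/∂y = (236.5 − 236.6) / (135 − 0) = -0.0007407
|∇h| = √(0.003125² + -0.0007407²) = 0.003212
Seepage velocity v = K·i/n = 290.0 × 0.003212 / 0.28 = 3.327 m/day.
t = 1000 / 3.327 = 300.6 days.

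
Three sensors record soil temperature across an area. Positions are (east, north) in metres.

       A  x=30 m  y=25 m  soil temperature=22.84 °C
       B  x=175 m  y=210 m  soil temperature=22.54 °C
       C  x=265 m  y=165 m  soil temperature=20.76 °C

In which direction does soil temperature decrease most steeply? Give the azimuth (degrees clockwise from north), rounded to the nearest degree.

124°

Differences from A: to B (Δx, Δy, Δh) = (145, 185, -0.30); to C = (235, 140, -2.08).
Determinant of the coordinate differences = 145·140 − 235·185 = -23175.
∂T/∂x = [(-0.30)·140 − (-2.08)·185] / -23175 = -0.01479
∂T/∂y = [145·(-2.08) − 235·(-0.30)] / -23175 = +0.009972
Steepest decrease is along −∇f: components (+0.01479 E, -0.009972 N).
Azimuth = atan2(+0.01479, -0.009972) = 124.0° ≈ 124°.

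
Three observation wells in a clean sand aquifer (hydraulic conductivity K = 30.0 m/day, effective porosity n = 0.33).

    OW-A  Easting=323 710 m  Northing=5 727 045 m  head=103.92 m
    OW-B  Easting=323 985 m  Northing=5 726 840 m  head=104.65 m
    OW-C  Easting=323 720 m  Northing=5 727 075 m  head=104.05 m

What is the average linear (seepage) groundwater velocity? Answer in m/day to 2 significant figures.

With h = a·x + b·y + c and OW-A as origin, the differences give:
  275·a + (-205)·b = +0.73
  10·a + 30·b = +0.13
Eliminate b (×30 and ×(-205), subtract): 10300·a = 48.550 → a = ∂h/∂x = +0.004714
Back-substitute: b = ∂h/∂y = +0.002762.
|∇h| = √(0.004714² + 0.002762²) = 0.005464
Seepage velocity v = K·i/n = 30.0 × 0.005464 / 0.33 = 0.4967 m/day.

0.50 m/day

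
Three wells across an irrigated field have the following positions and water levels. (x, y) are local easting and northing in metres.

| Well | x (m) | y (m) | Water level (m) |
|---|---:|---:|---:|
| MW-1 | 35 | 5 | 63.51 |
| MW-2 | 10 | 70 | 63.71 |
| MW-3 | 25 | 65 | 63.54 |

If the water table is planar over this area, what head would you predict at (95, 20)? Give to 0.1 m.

62.8 m

With h = a·x + b·y + c and MW-1 as origin, the differences give:
  (-25)·a + 65·b = +0.20
  (-10)·a + 60·b = +0.03
Eliminate b (×60 and ×65, subtract): -850·a = 10.050 → a = ∂h/∂x = -0.01182
Back-substitute: b = ∂h/∂y = -0.001471.
h(95, 20) = 63.51 + (-0.01182)·(60) + (-0.001471)·(15) = 63.51 -0.709 -0.022 = 62.779 m.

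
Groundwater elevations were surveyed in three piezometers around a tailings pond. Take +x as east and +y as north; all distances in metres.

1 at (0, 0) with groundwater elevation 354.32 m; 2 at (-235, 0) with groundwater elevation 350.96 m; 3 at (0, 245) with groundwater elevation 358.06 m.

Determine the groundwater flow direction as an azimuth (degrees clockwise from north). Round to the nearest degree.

∂h/∂x = (350.96 − 354.32) / (-235 − 0) = +0.01430
∂h/∂y = (358.06 − 354.32) / (245 − 0) = +0.01527
Flow direction (−∇h) has components (-0.01430 E, -0.01527 N).
Azimuth = atan2(E, N) = atan2(-0.01430, -0.01527) = 223.1° ≈ 223°.

223°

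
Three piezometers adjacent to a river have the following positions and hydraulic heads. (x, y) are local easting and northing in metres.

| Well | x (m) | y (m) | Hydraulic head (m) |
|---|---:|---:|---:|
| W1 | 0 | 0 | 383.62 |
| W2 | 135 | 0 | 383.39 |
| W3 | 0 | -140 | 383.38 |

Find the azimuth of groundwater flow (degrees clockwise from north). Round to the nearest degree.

∂h/∂x = (383.39 − 383.62) / (135 − 0) = -0.001704
∂h/∂y = (383.38 − 383.62) / (-140 − 0) = +0.001714
Flow direction (−∇h) has components (+0.001704 E, -0.001714 N).
Azimuth = atan2(E, N) = atan2(+0.001704, -0.001714) = 135.2° ≈ 135°.

135°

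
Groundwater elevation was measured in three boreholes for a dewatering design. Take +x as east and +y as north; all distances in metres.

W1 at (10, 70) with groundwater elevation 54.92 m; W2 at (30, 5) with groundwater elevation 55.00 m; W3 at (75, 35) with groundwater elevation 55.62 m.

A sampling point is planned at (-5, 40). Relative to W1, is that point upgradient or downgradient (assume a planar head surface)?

Differences from W1: to W2 (Δx, Δy, Δh) = (20, -65, +0.08); to W3 = (65, -35, +0.70).
Solve a·Δx + b·Δy = Δh: det = 20·(-35) − 65·(-65) = 3525.
∂h/∂x = [(+0.08)·(-35) − (+0.70)·(-65)] / 3525 = +0.01211
∂h/∂y = [20·(+0.70) − 65·(+0.08)] / 3525 = +0.002496
Head at (-5, 40) = 54.92 + (+0.01211)·(-15) + (+0.002496)·(-30) = 54.66 m.
That is lower than the 54.92 m at W1, so the point is downgradient.

downgradient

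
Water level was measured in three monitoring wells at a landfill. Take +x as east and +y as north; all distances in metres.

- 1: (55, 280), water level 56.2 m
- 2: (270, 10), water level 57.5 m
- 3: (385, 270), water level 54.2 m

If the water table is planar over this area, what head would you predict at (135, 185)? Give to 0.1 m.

56.6 m

Differences from 1: to 2 (Δx, Δy, Δh) = (215, -270, +1.3); to 3 = (330, -10, -2.0).
Solve a·Δx + b·Δy = Δh: det = 215·(-10) − 330·(-270) = 86950.
∂h/∂x = [(+1.3)·(-10) − (-2.0)·(-270)] / 86950 = -0.006360
∂h/∂y = [215·(-2.0) − 330·(+1.3)] / 86950 = -0.009879
h(135, 185) = 56.2 + (-0.006360)·(80) + (-0.009879)·(-95) = 56.2 -0.509 +0.939 = 56.630 m.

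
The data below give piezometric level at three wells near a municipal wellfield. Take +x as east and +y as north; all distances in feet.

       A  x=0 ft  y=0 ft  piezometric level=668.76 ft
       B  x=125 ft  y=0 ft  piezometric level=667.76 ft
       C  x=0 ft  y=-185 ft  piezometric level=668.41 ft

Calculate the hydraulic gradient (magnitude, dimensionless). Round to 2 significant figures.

∂h/∂x = (667.76 − 668.76) / (125 − 0) = -0.008000
∂h/∂y = (668.41 − 668.76) / (-185 − 0) = +0.001892
|∇h| = √(-0.008000² + 0.001892²) = 0.008221

0.0082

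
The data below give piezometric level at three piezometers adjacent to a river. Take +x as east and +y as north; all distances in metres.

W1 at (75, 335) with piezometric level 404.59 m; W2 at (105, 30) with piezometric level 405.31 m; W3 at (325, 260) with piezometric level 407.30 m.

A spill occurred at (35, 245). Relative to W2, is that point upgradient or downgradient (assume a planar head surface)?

downgradient

With h = a·x + b·y + c and W1 as origin, the differences give:
  30·a + (-305)·b = +0.72
  250·a + (-75)·b = +2.71
Eliminate b (×(-75) and ×(-305), subtract): 74000·a = 772.550 → a = ∂h/∂x = +0.01044
Back-substitute: b = ∂h/∂y = -0.001334.
Head at (35, 245) = 404.59 + (+0.01044)·(-40) + (-0.001334)·(-90) = 404.29 m.
That is lower than the 405.31 m at W2, so the point is downgradient.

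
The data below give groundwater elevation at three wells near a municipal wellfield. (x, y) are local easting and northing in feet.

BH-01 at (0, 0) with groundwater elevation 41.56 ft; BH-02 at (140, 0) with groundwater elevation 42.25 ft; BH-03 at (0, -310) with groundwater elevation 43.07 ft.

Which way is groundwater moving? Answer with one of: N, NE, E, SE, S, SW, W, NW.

∂h/∂x = (42.25 − 41.56) / (140 − 0) = +0.004929
∂h/∂y = (43.07 − 41.56) / (-310 − 0) = -0.004871
Flow = −∇h = (-0.004929 east, +0.004871 north), which points northwest.

NW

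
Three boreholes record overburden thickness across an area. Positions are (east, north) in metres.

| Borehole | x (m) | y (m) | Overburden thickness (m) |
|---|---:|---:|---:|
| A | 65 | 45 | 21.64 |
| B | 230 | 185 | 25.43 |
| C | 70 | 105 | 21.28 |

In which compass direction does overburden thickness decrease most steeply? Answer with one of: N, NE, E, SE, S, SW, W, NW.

Taking A as reference: B−A = (165, 140, +3.79); C−A = (5, 60, -0.36).
Determinant of the coordinate differences = 165·60 − 5·140 = 9200.
∂d/∂x = [(+3.79)·60 − (-0.36)·140] / 9200 = +0.03020
∂d/∂y = [165·(-0.36) − 5·(+3.79)] / 9200 = -0.008516
Steepest decrease is along −∇f = (-0.03020 E, +0.008516 N) → west.

W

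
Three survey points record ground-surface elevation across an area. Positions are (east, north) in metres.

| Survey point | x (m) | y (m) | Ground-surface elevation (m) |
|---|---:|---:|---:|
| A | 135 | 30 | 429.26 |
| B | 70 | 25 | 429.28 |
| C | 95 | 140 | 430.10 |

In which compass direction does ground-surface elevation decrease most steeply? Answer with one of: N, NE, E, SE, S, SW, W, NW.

With z = a·x + b·y + c and A as origin, the differences give:
  (-65)·a + (-5)·b = +0.02
  (-40)·a + 110·b = +0.84
Eliminate b (×110 and ×(-5), subtract): -7350·a = 6.400 → a = ∂z/∂x = -0.0008707
Back-substitute: b = ∂z/∂y = +0.007320.
Steepest decrease is along −∇f = (+0.0008707 E, -0.007320 N) → south.

S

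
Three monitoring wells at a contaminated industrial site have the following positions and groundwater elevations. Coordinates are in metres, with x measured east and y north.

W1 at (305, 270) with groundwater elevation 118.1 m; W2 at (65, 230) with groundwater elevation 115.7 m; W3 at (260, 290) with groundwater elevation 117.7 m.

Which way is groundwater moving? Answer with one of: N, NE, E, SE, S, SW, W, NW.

W

With h = a·x + b·y + c and W1 as origin, the differences give:
  (-240)·a + (-40)·b = -2.4
  (-45)·a + 20·b = -0.4
Eliminate b (×20 and ×(-40), subtract): -6600·a = -64.00 → a = ∂h/∂x = +0.009697
Back-substitute: b = ∂h/∂y = +0.001818.
Flow = −∇h = (-0.009697 east, -0.001818 north), which points west.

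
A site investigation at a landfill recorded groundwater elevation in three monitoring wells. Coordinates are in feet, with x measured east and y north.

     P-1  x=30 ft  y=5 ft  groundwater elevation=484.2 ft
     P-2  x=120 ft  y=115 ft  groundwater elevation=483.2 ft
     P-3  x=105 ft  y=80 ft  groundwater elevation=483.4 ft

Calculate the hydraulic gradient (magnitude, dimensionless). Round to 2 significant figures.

0.0089

With h = a·x + b·y + c and P-1 as origin, the differences give:
  90·a + 110·b = -1.0
  75·a + 75·b = -0.8
Eliminate b (×75 and ×110, subtract): -1500·a = 13.00 → a = ∂h/∂x = -0.008667
Back-substitute: b = ∂h/∂y = -0.002000.
|∇h| = √(-0.008667² + -0.002000²) = 0.008895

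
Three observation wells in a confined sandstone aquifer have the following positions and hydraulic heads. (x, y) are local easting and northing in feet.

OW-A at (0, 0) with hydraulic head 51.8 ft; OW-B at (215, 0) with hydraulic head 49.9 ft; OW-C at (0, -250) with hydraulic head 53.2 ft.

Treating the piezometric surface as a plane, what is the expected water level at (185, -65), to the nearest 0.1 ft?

50.5 ft

∂h/∂x = (49.9 − 51.8) / (215 − 0) = -0.008837
∂h/∂y = (53.2 − 51.8) / (-250 − 0) = -0.005600
h(185, -65) = 51.8 + (-0.008837)·(185) + (-0.005600)·(-65) = 51.8 -1.635 +0.364 = 50.529 ft.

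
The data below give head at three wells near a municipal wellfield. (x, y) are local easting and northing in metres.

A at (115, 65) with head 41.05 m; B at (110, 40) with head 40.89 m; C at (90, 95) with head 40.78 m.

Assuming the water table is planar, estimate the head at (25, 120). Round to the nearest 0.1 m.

With h = a·x + b·y + c and A as origin, the differences give:
  (-5)·a + (-25)·b = -0.16
  (-25)·a + 30·b = -0.27
Eliminate b (×30 and ×(-25), subtract): -775·a = -11.550 → a = ∂h/∂x = +0.01490
Back-substitute: b = ∂h/∂y = +0.003419.
h(25, 120) = 41.05 + (+0.01490)·(-90) + (+0.003419)·(55) = 41.05 -1.341 +0.188 = 39.897 m.

39.9 m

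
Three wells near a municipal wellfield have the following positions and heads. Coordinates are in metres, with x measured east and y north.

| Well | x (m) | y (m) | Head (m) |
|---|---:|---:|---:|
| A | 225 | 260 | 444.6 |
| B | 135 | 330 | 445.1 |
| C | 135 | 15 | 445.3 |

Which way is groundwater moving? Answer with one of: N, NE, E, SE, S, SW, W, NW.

E

Taking A as reference: B−A = (-90, 70, +0.5); C−A = (-90, -245, +0.7).
Solve a·Δx + b·Δy = Δh: det = (-90)·(-245) − (-90)·70 = 28350.
∂h/∂x = [(+0.5)·(-245) − (+0.7)·70] / 28350 = -0.006049
∂h/∂y = [(-90)·(+0.7) − (-90)·(+0.5)] / 28350 = -0.0006349
Flow = −∇h = (+0.006049 east, +0.0006349 north), which points east.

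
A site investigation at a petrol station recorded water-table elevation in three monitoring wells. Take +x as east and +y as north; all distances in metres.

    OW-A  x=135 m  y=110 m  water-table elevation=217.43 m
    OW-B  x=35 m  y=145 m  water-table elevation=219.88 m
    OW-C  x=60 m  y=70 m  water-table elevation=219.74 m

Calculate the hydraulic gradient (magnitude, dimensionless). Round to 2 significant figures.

0.028

Taking OW-A as reference: OW-B−OW-A = (-100, 35, +2.45); OW-C−OW-A = (-75, -40, +2.31).
Determinant of the coordinate differences = (-100)·(-40) − (-75)·35 = 6625.
∂h/∂x = [(+2.45)·(-40) − (+2.31)·35] / 6625 = -0.02700
∂h/∂y = [(-100)·(+2.31) − (-75)·(+2.45)] / 6625 = -0.007132
|∇h| = √(-0.02700² + -0.007132²) = 0.02793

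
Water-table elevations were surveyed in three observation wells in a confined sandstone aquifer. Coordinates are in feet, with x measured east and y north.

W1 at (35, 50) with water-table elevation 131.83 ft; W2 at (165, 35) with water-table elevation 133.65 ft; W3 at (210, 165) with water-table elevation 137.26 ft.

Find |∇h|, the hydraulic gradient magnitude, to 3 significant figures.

0.0276

With h = a·x + b·y + c and W1 as origin, the differences give:
  130·a + (-15)·b = +1.82
  175·a + 115·b = +5.43
Eliminate b (×115 and ×(-15), subtract): 17575·a = 290.750 → a = ∂h/∂x = +0.01654
Back-substitute: b = ∂h/∂y = +0.02204.
|∇h| = √(0.01654² + 0.02204²) = 0.02756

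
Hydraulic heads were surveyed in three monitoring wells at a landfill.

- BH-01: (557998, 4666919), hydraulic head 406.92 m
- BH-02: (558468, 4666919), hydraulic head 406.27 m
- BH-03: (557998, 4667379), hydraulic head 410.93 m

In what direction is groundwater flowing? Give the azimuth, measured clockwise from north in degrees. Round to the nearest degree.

∂h/∂x = (406.27 − 406.92) / (558468 − 557998) = -0.001383
∂h/∂y = (410.93 − 406.92) / (4667379 − 4666919) = +0.008717
Flow direction (−∇h) has components (+0.001383 E, -0.008717 N).
Azimuth = atan2(E, N) = atan2(+0.001383, -0.008717) = 171.0° ≈ 171°.

171°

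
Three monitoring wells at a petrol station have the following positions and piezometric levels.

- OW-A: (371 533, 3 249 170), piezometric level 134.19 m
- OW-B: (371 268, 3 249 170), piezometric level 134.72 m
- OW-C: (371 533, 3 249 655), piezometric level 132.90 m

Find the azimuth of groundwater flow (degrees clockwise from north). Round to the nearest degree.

037°

∂h/∂x = (134.72 − 134.19) / (371268 − 371533) = -0.002000
∂h/∂y = (132.90 − 134.19) / (3249655 − 3249170) = -0.002660
Flow direction (−∇h) has components (+0.002000 E, +0.002660 N).
Azimuth = atan2(E, N) = atan2(+0.002000, +0.002660) = 36.9° ≈ 037°.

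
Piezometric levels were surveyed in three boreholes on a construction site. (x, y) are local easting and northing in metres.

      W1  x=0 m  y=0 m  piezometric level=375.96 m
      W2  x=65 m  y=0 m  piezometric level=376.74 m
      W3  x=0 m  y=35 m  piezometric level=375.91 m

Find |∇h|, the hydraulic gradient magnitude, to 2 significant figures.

0.012

∂h/∂x = (376.74 − 375.96) / (65 − 0) = +0.01200
∂h/∂y = (375.91 − 375.96) / (35 − 0) = -0.001429
|∇h| = √(0.01200² + -0.001429²) = 0.01208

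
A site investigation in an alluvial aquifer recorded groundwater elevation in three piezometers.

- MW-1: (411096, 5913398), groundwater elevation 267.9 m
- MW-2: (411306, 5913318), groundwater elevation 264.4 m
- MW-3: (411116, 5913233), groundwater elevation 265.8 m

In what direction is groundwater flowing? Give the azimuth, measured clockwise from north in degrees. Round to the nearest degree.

With h = a·x + b·y + c and MW-1 as origin, the differences give:
  210·a + (-80)·b = -3.5
  20·a + (-165)·b = -2.1
Eliminate b (×(-165) and ×(-80), subtract): -33050·a = 409.50 → a = ∂h/∂x = -0.01239
Back-substitute: b = ∂h/∂y = +0.01123.
Flow direction (−∇h) has components (+0.01239 E, -0.01123 N).
Azimuth = atan2(E, N) = atan2(+0.01239, -0.01123) = 132.2° ≈ 132°.

132°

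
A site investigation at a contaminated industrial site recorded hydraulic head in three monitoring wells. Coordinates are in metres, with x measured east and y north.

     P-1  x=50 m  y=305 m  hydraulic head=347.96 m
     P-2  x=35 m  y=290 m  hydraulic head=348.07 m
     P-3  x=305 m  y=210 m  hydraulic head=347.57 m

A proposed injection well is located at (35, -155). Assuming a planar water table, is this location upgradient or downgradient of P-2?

upgradient

With h = a·x + b·y + c and P-1 as origin, the differences give:
  (-15)·a + (-15)·b = +0.11
  255·a + (-95)·b = -0.39
Eliminate b (×(-95) and ×(-15), subtract): 5250·a = -16.300 → a = ∂h/∂x = -0.003105
Back-substitute: b = ∂h/∂y = -0.004229.
Head at (35, -155) = 347.96 + (-0.003105)·(-15) + (-0.004229)·(-460) = 349.95 m.
That is higher than the 348.07 m at P-2, so the point is upgradient.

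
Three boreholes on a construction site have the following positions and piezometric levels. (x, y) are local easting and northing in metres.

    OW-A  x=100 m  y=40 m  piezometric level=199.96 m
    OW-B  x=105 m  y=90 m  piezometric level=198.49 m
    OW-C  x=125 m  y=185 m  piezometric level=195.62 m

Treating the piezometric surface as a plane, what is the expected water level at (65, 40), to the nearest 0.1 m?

200.2 m

With h = a·x + b·y + c and OW-A as origin, the differences give:
  5·a + 50·b = -1.47
  25·a + 145·b = -4.34
Eliminate b (×145 and ×50, subtract): -525·a = 3.850 → a = ∂h/∂x = -0.007333
Back-substitute: b = ∂h/∂y = -0.02867.
h(65, 40) = 199.96 + (-0.007333)·(-35) + (-0.02867)·(0) = 199.96 +0.257 -0.000 = 200.217 m.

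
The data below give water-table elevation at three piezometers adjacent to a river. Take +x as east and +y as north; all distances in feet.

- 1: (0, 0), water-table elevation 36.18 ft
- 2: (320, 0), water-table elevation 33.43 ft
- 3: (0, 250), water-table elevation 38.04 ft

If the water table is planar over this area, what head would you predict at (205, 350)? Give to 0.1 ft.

∂h/∂x = (33.43 − 36.18) / (320 − 0) = -0.008594
∂h/∂y = (38.04 − 36.18) / (250 − 0) = +0.007440
h(205, 350) = 36.18 + (-0.008594)·(205) + (+0.007440)·(350) = 36.18 -1.762 +2.604 = 37.022 ft.

37.0 ft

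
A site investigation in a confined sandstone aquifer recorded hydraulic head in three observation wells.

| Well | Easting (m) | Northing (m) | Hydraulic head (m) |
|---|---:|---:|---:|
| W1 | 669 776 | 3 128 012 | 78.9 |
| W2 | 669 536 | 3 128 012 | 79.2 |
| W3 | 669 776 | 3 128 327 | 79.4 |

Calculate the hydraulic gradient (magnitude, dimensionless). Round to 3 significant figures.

∂h/∂x = (79.2 − 78.9) / (669536 − 669776) = -0.001250
∂h/∂y = (79.4 − 78.9) / (3128327 − 3128012) = +0.001587
|∇h| = √(-0.001250² + 0.001587²) = 0.00202

0.00202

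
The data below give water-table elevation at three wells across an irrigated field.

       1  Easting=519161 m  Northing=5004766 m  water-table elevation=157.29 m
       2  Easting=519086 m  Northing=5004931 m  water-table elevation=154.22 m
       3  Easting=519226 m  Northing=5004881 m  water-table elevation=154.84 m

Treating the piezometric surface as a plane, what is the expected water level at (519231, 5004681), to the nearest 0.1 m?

Taking 1 as reference: 2−1 = (-75, 165, -3.07); 3−1 = (65, 115, -2.45).
Solve a·Δx + b·Δy = Δh: det = (-75)·115 − 65·165 = -19350.
∂h/∂x = [(-3.07)·115 − (-2.45)·165] / -19350 = -0.002646
∂h/∂y = [(-75)·(-2.45) − 65·(-3.07)] / -19350 = -0.01981
h(519231, 5004681) = 157.29 + (-0.002646)·(70) + (-0.01981)·(-85) = 157.29 -0.185 +1.684 = 158.789 m.

158.8 m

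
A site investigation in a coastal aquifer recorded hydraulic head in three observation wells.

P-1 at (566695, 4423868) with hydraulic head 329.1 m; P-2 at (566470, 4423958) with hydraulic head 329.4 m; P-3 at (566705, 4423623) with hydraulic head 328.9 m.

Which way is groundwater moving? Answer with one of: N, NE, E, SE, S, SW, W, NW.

SE

With h = a·x + b·y + c and P-1 as origin, the differences give:
  (-225)·a + 90·b = +0.3
  10·a + (-245)·b = -0.2
Eliminate b (×(-245) and ×90, subtract): 54225·a = -55.50 → a = ∂h/∂x = -0.001024
Back-substitute: b = ∂h/∂y = +0.0007746.
Flow = −∇h = (+0.001024 east, -0.0007746 north), which points southeast.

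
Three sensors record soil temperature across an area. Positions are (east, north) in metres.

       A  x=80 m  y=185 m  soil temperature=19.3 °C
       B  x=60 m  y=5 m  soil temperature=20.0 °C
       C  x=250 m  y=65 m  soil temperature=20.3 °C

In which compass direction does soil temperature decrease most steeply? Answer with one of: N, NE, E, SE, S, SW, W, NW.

NW

Differences from A: to B (Δx, Δy, Δh) = (-20, -180, +0.7); to C = (170, -120, +1.0).
Determinant of the coordinate differences = (-20)·(-120) − 170·(-180) = 33000.
∂T/∂x = [(+0.7)·(-120) − (+1.0)·(-180)] / 33000 = +0.002909
∂T/∂y = [(-20)·(+1.0) − 170·(+0.7)] / 33000 = -0.004212
Steepest decrease is along −∇f = (-0.002909 E, +0.004212 N) → northwest.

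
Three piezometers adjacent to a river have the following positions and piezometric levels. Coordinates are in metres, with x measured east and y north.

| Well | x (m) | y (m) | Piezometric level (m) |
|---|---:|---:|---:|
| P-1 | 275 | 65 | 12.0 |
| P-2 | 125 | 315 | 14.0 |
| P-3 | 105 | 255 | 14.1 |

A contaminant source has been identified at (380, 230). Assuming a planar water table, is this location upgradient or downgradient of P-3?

Differences from P-1: to P-2 (Δx, Δy, Δh) = (-150, 250, +2.0); to P-3 = (-170, 190, +2.1).
Determinant of the coordinate differences = (-150)·190 − (-170)·250 = 14000.
∂h/∂x = [(+2.0)·190 − (+2.1)·250] / 14000 = -0.01036
∂h/∂y = [(-150)·(+2.1) − (-170)·(+2.0)] / 14000 = +0.001786
Head at (380, 230) = 12.0 + (-0.01036)·(105) + (+0.001786)·(165) = 11.21 m.
That is lower than the 14.1 m at P-3, so the point is downgradient.

downgradient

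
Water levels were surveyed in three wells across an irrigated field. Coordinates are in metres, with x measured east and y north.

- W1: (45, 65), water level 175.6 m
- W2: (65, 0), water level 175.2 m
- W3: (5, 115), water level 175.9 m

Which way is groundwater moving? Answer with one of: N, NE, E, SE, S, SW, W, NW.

Taking W1 as reference: W2−W1 = (20, -65, -0.4); W3−W1 = (-40, 50, +0.3).
Solve a·Δx + b·Δy = Δh: det = 20·50 − (-40)·(-65) = -1600.
∂h/∂x = [(-0.4)·50 − (+0.3)·(-65)] / -1600 = +0.0003125
∂h/∂y = [20·(+0.3) − (-40)·(-0.4)] / -1600 = +0.006250
Flow = −∇h = (-0.0003125 east, -0.006250 north), which points south.

S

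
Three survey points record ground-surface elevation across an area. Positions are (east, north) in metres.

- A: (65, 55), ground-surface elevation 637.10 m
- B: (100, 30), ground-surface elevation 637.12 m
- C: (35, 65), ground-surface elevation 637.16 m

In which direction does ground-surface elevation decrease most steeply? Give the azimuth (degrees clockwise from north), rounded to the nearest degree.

Differences from A: to B (Δx, Δy, Δh) = (35, -25, +0.02); to C = (-30, 10, +0.06).
Determinant of the coordinate differences = 35·10 − (-30)·(-25) = -400.
∂z/∂x = [(+0.02)·10 − (+0.06)·(-25)] / -400 = -0.004250
∂z/∂y = [35·(+0.06) − (-30)·(+0.02)] / -400 = -0.006750
Steepest decrease is along −∇f: components (+0.004250 E, +0.006750 N).
Azimuth = atan2(+0.004250, +0.006750) = 32.2° ≈ 032°.

032°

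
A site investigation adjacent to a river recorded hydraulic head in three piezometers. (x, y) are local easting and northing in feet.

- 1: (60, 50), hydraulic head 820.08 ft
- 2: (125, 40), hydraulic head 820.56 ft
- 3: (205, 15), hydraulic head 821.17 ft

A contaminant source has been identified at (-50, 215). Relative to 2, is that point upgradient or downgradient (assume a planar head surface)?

downgradient

Taking 1 as reference: 2−1 = (65, -10, +0.48); 3−1 = (145, -35, +1.09).
Solve a·Δx + b·Δy = Δh: det = 65·(-35) − 145·(-10) = -825.
∂h/∂x = [(+0.48)·(-35) − (+1.09)·(-10)] / -825 = +0.007152
∂h/∂y = [65·(+1.09) − 145·(+0.48)] / -825 = -0.001515
Head at (-50, 215) = 820.08 + (+0.007152)·(-110) + (-0.001515)·(165) = 819.04 ft.
That is lower than the 820.56 ft at 2, so the point is downgradient.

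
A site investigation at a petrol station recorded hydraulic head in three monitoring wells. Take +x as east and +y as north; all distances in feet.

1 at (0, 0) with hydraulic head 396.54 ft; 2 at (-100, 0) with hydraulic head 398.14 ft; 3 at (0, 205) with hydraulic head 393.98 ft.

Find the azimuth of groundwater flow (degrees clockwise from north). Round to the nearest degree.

∂h/∂x = (398.14 − 396.54) / (-100 − 0) = -0.01600
∂h/∂y = (393.98 − 396.54) / (205 − 0) = -0.01249
Flow direction (−∇h) has components (+0.01600 E, +0.01249 N).
Azimuth = atan2(E, N) = atan2(+0.01600, +0.01249) = 52.0° ≈ 052°.

052°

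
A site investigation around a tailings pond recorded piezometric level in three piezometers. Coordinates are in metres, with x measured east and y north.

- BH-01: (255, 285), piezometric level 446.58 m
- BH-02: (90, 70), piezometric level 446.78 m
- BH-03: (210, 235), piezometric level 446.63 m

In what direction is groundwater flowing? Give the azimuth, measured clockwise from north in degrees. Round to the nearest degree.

045°

With h = a·x + b·y + c and BH-01 as origin, the differences give:
  (-165)·a + (-215)·b = +0.20
  (-45)·a + (-50)·b = +0.05
Eliminate b (×(-50) and ×(-215), subtract): -1425·a = 0.750 → a = ∂h/∂x = -0.0005263
Back-substitute: b = ∂h/∂y = -0.0005263.
Flow direction (−∇h) has components (+0.0005263 E, +0.0005263 N).
Azimuth = atan2(E, N) = atan2(+0.0005263, +0.0005263) = 45.0° ≈ 045°.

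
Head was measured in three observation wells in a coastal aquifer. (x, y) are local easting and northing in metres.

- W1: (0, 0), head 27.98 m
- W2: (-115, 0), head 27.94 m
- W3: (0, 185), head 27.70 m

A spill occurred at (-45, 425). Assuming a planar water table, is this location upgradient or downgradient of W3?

∂h/∂x = (27.94 − 27.98) / (-115 − 0) = +0.0003478
∂h/∂y = (27.70 − 27.98) / (185 − 0) = -0.001514
Head at (-45, 425) = 27.98 + (+0.0003478)·(-45) + (-0.001514)·(425) = 27.32 m.
That is lower than the 27.70 m at W3, so the point is downgradient.

downgradient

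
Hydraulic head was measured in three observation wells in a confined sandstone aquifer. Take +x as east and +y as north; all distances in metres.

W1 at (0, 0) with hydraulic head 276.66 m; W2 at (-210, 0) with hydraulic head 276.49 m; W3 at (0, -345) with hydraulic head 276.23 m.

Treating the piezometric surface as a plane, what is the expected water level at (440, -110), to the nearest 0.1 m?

∂h/∂x = (276.49 − 276.66) / (-210 − 0) = +0.0008095
∂h/∂y = (276.23 − 276.66) / (-345 − 0) = +0.001246
h(440, -110) = 276.66 + (+0.0008095)·(440) + (+0.001246)·(-110) = 276.66 +0.356 -0.137 = 276.879 m.

276.9 m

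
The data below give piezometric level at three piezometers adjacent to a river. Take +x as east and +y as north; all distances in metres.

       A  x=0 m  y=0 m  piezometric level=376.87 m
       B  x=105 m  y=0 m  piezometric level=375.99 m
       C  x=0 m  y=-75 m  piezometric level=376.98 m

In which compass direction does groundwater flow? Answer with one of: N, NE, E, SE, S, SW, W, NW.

E

∂h/∂x = (375.99 − 376.87) / (105 − 0) = -0.008381
∂h/∂y = (376.98 − 376.87) / (-75 − 0) = -0.001467
Flow = −∇h = (+0.008381 east, +0.001467 north), which points east.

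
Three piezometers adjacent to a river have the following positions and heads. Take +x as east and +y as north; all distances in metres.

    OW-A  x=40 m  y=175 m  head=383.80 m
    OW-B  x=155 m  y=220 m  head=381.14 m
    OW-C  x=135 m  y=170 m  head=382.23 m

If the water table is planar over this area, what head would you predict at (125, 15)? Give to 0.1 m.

384.7 m

Taking OW-A as reference: OW-B−OW-A = (115, 45, -2.66); OW-C−OW-A = (95, -5, -1.57).
Determinant of the coordinate differences = 115·(-5) − 95·45 = -4850.
∂h/∂x = [(-2.66)·(-5) − (-1.57)·45] / -4850 = -0.01731
∂h/∂y = [115·(-1.57) − 95·(-2.66)] / -4850 = -0.01488
h(125, 15) = 383.80 + (-0.01731)·(85) + (-0.01488)·(-160) = 383.80 -1.471 +2.380 = 384.709 m.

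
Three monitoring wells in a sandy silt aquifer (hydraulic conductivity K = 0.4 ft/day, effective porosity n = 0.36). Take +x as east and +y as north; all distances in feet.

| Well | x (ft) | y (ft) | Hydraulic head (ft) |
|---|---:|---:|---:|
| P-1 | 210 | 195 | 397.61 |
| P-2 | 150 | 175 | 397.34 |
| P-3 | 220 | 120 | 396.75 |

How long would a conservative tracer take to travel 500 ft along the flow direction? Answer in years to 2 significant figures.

With h = a·x + b·y + c and P-1 as origin, the differences give:
  (-60)·a + (-20)·b = -0.27
  10·a + (-75)·b = -0.86
Eliminate b (×(-75) and ×(-20), subtract): 4700·a = 3.050 → a = ∂h/∂x = +0.0006489
Back-substitute: b = ∂h/∂y = +0.01155.
|∇h| = √(0.0006489² + 0.01155²) = 0.01157
Seepage velocity v = K·i/n = 0.4 × 0.01157 / 0.36 = 0.01286 ft/day.
t = 500 / 0.01286 = 3.888e+04 days = 106 years.

110 years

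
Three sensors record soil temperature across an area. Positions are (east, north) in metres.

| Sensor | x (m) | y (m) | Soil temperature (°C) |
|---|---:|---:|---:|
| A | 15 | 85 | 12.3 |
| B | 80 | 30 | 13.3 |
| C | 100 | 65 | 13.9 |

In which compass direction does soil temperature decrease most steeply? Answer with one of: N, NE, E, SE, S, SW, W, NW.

W

Taking A as reference: B−A = (65, -55, +1.0); C−A = (85, -20, +1.6).
Determinant of the coordinate differences = 65·(-20) − 85·(-55) = 3375.
∂T/∂x = [(+1.0)·(-20) − (+1.6)·(-55)] / 3375 = +0.02015
∂T/∂y = [65·(+1.6) − 85·(+1.0)] / 3375 = +0.005630
Steepest decrease is along −∇f = (-0.02015 E, -0.005630 N) → west.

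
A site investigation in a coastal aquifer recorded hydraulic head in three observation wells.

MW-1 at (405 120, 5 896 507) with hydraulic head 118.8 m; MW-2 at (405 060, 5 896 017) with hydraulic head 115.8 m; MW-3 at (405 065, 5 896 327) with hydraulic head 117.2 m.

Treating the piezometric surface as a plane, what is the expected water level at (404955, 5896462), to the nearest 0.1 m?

Differences from MW-1: to MW-2 (Δx, Δy, Δh) = (-60, -490, -3.0); to MW-3 = (-55, -180, -1.6).
Solve a·Δx + b·Δy = Δh: det = (-60)·(-180) − (-55)·(-490) = -16150.
∂h/∂x = [(-3.0)·(-180) − (-1.6)·(-490)] / -16150 = +0.01511
∂h/∂y = [(-60)·(-1.6) − (-55)·(-3.0)] / -16150 = +0.004272
h(404955, 5896462) = 118.8 + (+0.01511)·(-165) + (+0.004272)·(-45) = 118.8 -2.493 -0.192 = 116.115 m.

116.1 m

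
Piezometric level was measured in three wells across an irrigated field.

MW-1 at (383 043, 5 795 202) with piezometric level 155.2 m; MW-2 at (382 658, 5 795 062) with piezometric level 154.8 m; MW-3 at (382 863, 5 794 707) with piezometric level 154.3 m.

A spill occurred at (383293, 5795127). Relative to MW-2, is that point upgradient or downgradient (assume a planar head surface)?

Taking MW-1 as reference: MW-2−MW-1 = (-385, -140, -0.4); MW-3−MW-1 = (-180, -495, -0.9).
Determinant of the coordinate differences = (-385)·(-495) − (-180)·(-140) = 165375.
∂h/∂x = [(-0.4)·(-495) − (-0.9)·(-140)] / 165375 = +0.0004354
∂h/∂y = [(-385)·(-0.9) − (-180)·(-0.4)] / 165375 = +0.001660
Head at (383293, 5795127) = 155.2 + (+0.0004354)·(250) + (+0.001660)·(-75) = 155.18 m.
That is higher than the 154.8 m at MW-2, so the point is upgradient.

upgradient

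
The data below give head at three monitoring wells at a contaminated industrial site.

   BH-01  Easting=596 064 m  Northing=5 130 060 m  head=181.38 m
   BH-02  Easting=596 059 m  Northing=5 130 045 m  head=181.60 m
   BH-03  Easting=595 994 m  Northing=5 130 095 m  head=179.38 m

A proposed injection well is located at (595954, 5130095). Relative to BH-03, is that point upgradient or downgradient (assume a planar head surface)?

downgradient

Differences from BH-01: to BH-02 (Δx, Δy, Δh) = (-5, -15, +0.22); to BH-03 = (-70, 35, -2.00).
Determinant of the coordinate differences = (-5)·35 − (-70)·(-15) = -1225.
∂h/∂x = [(+0.22)·35 − (-2.00)·(-15)] / -1225 = +0.01820
∂h/∂y = [(-5)·(-2.00) − (-70)·(+0.22)] / -1225 = -0.02073
Head at (595954, 5130095) = 181.38 + (+0.01820)·(-110) + (-0.02073)·(35) = 178.65 m.
That is lower than the 179.38 m at BH-03, so the point is downgradient.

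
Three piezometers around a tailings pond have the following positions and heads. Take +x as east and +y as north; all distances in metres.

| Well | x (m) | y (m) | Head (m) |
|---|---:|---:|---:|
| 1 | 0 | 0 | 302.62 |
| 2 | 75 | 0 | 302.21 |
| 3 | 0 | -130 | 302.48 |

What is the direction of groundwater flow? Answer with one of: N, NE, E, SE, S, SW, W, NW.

∂h/∂x = (302.21 − 302.62) / (75 − 0) = -0.005467
∂h/∂y = (302.48 − 302.62) / (-130 − 0) = +0.001077
Flow = −∇h = (+0.005467 east, -0.001077 north), which points east.

E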